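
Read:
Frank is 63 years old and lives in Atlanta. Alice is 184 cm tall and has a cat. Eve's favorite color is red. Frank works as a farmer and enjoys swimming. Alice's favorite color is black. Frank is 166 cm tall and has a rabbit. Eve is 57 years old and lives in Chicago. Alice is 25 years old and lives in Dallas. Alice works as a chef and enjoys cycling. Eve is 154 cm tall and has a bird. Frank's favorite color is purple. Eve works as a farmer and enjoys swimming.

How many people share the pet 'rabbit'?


Count: 1

1


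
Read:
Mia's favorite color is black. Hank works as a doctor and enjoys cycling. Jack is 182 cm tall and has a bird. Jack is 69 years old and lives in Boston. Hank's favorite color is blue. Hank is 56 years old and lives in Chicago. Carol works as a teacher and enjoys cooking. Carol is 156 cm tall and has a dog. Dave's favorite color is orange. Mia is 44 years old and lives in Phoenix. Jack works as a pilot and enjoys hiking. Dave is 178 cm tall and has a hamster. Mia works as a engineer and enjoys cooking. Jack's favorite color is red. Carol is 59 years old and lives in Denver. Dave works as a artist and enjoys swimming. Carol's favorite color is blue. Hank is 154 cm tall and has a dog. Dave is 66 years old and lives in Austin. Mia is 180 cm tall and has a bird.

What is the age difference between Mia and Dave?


|44 - 66| = 22

22


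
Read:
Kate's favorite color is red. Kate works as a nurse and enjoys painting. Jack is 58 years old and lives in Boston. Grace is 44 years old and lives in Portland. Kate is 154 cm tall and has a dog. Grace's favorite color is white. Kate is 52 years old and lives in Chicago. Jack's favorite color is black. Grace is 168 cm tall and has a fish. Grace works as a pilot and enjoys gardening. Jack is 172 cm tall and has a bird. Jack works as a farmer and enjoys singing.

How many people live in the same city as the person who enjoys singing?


Person with hobby singing is Jack, city Boston. Count = 1

1


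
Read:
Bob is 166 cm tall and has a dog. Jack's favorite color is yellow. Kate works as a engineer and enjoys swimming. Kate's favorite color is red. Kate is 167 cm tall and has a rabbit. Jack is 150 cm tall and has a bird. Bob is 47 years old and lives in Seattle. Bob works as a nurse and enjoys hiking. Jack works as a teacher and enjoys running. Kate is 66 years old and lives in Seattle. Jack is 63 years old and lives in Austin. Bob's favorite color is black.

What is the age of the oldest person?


Oldest: Kate at 66

66


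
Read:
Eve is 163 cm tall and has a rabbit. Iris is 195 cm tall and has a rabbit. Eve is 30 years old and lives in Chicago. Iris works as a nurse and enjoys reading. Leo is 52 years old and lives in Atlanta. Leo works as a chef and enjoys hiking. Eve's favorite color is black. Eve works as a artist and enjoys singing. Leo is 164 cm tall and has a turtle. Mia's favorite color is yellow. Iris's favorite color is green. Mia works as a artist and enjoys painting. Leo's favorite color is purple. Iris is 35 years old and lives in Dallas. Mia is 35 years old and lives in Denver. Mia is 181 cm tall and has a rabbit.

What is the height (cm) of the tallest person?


Tallest: Iris at 195 cm

195


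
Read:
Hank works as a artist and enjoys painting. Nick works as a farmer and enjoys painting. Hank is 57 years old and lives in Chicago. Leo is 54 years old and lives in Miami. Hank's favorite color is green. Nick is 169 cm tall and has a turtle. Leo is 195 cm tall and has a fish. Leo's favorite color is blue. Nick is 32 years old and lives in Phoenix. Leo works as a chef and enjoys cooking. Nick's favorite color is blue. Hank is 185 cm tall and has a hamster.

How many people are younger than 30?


Filter: 0

0


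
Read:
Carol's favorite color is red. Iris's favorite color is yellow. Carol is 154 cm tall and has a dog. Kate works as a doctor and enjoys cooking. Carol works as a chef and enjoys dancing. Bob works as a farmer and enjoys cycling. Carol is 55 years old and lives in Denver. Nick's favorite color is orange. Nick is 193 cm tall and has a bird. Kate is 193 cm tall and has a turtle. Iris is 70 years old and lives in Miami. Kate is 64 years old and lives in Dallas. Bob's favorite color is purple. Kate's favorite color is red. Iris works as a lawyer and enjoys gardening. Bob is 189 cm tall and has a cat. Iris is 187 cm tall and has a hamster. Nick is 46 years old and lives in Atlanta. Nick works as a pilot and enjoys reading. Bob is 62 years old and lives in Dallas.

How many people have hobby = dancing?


Count: 1

1


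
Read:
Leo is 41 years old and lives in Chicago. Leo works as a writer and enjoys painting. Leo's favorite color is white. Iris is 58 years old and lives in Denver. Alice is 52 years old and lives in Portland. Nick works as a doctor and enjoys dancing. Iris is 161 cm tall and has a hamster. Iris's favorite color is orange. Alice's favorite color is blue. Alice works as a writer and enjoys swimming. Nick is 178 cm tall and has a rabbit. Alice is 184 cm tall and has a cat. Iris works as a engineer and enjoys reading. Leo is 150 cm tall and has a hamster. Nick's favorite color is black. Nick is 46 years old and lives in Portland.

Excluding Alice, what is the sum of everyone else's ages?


Sum (excluding Alice): 145

145


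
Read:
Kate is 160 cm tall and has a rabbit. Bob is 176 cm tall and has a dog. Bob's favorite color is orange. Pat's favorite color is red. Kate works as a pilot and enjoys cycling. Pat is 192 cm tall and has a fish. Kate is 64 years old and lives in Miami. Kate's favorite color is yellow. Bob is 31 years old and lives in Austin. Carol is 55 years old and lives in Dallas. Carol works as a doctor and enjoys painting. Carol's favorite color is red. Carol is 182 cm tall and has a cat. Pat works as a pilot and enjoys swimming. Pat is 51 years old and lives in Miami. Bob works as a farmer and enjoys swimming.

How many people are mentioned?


People: Kate, Pat, Carol, Bob. Count = 4

4


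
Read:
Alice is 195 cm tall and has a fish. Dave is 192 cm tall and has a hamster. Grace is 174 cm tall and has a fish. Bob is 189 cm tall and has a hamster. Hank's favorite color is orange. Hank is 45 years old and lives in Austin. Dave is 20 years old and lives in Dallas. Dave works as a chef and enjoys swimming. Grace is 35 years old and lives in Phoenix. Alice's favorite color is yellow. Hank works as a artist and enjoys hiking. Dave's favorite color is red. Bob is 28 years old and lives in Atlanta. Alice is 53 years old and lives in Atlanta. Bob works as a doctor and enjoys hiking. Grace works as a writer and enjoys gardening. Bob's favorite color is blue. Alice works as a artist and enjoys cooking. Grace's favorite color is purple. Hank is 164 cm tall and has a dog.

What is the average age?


Sum=181, n=5, avg=36.2

36.2


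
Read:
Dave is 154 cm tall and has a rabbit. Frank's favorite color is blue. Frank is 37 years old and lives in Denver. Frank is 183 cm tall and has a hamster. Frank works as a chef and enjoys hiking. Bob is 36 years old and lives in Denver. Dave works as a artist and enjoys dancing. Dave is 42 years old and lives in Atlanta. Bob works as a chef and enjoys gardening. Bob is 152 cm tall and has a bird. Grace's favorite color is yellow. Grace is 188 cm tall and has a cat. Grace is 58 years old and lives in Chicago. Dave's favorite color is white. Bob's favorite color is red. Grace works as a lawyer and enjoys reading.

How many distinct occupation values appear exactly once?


Unique occupation values: 2

2


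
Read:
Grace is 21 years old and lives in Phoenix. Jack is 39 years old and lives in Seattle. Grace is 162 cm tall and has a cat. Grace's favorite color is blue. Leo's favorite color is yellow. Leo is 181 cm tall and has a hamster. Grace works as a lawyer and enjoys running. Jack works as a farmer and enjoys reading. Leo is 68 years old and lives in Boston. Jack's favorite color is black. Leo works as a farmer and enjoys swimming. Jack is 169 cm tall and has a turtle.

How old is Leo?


Leo is 68 years old

68


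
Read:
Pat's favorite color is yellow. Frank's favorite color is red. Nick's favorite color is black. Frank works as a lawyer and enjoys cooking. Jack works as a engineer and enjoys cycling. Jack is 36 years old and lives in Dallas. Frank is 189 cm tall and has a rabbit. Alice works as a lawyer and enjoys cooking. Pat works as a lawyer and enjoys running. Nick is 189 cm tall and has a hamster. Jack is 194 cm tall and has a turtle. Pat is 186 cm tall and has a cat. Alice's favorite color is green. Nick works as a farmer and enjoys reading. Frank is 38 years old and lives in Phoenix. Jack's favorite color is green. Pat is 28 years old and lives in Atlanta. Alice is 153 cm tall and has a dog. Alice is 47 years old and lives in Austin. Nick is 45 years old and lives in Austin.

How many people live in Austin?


Count in Austin: 2

2


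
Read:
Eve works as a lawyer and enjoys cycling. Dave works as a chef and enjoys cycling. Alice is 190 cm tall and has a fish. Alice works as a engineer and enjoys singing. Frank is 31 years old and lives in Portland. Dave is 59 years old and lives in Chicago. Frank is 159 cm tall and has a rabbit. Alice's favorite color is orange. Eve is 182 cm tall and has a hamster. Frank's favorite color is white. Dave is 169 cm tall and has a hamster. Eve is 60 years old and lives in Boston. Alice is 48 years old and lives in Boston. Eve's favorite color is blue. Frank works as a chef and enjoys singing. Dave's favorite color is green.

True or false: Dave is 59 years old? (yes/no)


Dave is actually 59. yes

yes


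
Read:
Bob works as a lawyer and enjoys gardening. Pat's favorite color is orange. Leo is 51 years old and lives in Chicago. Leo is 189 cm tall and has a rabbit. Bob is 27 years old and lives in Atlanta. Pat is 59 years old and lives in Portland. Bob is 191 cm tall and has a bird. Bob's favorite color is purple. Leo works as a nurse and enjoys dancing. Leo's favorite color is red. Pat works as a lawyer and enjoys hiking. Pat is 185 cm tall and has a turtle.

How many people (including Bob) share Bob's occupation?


Bob is a lawyer. Count = 2

2


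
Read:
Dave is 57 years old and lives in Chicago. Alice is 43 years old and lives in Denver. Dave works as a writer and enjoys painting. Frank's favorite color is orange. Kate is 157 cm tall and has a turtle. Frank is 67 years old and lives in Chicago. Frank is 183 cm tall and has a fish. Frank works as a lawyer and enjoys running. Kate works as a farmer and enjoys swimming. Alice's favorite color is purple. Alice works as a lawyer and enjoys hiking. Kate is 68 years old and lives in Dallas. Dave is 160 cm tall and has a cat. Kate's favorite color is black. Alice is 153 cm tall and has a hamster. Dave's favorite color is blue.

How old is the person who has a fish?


Person with fish is Frank, age 67

67


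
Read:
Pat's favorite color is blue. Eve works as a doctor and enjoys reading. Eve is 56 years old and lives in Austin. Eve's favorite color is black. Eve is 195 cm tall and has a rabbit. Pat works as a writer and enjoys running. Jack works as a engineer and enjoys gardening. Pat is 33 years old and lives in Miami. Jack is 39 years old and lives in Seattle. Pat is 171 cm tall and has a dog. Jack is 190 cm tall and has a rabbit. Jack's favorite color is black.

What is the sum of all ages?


33+39+56 = 128

128


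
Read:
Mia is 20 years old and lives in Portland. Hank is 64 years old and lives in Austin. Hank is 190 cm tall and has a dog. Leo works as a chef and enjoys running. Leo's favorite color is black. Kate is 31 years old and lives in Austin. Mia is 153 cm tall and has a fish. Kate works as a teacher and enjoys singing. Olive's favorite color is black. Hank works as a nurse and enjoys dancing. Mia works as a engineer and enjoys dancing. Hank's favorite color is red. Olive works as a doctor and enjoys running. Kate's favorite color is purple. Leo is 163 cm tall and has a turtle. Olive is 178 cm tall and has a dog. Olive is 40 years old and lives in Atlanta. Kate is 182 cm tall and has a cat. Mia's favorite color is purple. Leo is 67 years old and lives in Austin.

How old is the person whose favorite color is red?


Person with favorite color=red is Hank, age 64

64


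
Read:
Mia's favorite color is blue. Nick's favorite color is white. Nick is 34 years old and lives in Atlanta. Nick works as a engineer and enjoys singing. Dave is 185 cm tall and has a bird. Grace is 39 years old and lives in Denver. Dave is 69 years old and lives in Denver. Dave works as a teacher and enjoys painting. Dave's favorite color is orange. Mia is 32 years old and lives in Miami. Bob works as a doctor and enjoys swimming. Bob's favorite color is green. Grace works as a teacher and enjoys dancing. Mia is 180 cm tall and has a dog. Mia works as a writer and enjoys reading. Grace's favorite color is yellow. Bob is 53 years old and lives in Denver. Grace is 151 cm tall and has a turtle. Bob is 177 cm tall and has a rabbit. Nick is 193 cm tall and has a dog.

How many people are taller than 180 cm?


Taller than 180: 2

2


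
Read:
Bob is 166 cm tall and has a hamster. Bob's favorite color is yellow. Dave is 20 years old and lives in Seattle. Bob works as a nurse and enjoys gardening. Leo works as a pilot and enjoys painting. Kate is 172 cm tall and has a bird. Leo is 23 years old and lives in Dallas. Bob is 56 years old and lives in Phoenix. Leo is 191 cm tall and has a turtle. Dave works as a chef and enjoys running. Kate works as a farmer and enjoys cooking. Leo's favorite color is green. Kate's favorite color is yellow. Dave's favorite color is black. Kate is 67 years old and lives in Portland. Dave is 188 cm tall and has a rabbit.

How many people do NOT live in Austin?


Not in Austin: 4

4


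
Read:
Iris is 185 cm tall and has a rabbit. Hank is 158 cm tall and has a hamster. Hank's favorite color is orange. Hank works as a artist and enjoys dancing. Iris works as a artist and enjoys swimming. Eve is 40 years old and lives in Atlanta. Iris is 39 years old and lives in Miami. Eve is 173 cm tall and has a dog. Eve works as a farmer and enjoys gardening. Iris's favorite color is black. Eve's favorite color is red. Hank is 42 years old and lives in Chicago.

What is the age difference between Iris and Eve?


|39 - 40| = 1

1


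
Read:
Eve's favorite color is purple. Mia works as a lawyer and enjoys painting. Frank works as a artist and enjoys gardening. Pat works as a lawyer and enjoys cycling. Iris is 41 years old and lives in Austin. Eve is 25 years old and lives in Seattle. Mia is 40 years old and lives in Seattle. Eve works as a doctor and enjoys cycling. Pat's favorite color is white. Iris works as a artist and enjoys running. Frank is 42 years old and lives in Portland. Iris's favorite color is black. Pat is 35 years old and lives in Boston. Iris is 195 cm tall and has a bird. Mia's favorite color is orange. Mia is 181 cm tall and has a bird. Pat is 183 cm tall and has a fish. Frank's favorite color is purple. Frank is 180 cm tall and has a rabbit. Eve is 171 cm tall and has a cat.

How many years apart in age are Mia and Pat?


40 vs 35, diff = 5

5


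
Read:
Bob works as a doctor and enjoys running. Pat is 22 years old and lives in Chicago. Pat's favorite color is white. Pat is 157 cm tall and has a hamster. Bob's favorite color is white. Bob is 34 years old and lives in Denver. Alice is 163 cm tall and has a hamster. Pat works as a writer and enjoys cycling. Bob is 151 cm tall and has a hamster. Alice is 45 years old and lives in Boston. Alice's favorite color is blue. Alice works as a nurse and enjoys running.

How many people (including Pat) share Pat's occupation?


Pat is a writer. Count = 1

1


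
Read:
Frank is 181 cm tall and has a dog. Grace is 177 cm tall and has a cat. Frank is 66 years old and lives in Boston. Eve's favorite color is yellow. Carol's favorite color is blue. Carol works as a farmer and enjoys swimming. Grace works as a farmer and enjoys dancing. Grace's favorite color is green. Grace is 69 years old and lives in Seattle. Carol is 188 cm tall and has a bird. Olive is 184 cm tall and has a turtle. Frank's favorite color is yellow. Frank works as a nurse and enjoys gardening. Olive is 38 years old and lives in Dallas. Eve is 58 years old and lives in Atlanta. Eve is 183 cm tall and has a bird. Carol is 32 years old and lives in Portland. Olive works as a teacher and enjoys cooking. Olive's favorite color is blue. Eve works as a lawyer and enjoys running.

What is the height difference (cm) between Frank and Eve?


|181 - 183| = 2

2


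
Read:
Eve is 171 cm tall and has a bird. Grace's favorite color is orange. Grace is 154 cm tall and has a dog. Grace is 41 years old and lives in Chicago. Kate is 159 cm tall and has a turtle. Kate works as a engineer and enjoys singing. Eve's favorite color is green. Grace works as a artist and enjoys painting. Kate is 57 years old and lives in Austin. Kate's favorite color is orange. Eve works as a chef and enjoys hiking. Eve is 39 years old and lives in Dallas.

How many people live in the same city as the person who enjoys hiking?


Person with hobby hiking is Eve, city Dallas. Count = 1

1


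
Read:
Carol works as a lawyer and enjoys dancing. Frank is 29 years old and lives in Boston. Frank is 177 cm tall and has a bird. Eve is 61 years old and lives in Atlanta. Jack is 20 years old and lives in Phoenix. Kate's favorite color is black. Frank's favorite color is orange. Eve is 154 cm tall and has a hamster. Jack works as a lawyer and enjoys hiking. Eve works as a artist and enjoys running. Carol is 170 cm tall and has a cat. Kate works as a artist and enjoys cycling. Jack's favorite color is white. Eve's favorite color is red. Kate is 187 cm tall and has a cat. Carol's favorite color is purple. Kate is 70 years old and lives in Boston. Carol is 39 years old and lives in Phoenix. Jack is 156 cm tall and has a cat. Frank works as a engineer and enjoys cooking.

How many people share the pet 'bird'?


Count: 1

1


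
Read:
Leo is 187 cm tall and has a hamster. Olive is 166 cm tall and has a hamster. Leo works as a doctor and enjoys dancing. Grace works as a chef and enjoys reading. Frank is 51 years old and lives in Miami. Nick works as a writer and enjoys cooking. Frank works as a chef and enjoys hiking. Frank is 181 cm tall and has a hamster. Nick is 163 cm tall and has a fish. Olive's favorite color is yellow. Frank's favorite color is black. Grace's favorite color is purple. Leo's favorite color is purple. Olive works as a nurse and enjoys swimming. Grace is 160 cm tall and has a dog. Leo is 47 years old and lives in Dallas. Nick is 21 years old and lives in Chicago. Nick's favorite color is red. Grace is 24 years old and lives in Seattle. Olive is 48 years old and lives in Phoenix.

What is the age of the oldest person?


Oldest: Frank at 51

51


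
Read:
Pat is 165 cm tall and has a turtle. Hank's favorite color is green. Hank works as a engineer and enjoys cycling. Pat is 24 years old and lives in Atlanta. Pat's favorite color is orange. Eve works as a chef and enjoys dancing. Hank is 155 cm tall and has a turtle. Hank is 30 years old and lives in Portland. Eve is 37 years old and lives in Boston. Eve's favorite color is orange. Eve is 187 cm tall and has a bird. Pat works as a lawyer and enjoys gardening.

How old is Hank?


Hank is 30 years old

30


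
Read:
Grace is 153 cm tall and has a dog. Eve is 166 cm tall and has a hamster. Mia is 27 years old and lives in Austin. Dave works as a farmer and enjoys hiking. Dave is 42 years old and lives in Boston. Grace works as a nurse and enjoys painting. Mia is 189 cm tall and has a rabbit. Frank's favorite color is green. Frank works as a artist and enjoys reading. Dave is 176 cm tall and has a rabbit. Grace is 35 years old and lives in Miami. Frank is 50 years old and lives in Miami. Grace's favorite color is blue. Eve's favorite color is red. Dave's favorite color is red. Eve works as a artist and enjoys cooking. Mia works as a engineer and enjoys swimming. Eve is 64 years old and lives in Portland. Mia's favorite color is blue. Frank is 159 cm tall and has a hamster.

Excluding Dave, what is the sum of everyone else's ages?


Sum (excluding Dave): 176

176


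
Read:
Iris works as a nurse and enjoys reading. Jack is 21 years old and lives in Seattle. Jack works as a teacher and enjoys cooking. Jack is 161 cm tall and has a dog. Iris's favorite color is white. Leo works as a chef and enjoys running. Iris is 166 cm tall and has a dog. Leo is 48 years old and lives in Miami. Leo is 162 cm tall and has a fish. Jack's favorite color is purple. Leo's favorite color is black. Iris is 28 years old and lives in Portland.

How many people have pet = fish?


Count: 1

1


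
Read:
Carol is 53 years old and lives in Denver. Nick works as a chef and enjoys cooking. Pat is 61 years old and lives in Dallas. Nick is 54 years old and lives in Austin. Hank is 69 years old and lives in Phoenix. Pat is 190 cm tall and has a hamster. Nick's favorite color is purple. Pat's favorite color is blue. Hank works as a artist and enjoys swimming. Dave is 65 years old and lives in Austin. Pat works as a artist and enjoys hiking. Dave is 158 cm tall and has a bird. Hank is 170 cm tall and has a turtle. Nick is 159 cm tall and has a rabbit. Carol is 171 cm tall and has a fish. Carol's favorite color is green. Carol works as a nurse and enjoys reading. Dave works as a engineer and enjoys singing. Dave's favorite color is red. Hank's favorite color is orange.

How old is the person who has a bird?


Person with bird is Dave, age 65

65


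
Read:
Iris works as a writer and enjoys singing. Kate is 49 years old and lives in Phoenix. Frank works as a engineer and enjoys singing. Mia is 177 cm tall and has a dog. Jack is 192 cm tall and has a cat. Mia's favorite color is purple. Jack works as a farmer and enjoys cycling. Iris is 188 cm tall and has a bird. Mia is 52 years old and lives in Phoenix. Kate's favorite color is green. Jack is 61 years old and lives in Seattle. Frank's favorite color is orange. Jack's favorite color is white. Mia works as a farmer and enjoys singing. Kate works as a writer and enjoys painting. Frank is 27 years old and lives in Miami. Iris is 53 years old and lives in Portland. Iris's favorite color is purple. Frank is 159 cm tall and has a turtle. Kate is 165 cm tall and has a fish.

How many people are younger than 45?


Filter: 1

1


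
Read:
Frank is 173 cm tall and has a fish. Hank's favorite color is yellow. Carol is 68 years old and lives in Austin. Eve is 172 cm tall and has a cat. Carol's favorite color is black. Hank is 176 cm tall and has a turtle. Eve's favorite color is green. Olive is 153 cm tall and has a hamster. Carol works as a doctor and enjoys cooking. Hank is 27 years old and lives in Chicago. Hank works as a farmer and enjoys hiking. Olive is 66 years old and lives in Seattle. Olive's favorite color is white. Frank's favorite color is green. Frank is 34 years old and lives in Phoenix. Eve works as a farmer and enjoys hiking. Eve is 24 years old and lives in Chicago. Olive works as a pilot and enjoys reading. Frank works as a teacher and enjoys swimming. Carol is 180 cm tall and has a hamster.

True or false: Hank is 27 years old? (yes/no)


Hank is actually 27. yes

yes


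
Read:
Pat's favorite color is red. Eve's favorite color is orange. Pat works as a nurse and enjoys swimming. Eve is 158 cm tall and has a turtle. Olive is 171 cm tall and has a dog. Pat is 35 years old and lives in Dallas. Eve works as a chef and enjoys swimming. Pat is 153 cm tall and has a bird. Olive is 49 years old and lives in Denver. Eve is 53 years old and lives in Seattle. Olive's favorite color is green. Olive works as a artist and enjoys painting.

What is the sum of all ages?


49+35+53 = 137

137


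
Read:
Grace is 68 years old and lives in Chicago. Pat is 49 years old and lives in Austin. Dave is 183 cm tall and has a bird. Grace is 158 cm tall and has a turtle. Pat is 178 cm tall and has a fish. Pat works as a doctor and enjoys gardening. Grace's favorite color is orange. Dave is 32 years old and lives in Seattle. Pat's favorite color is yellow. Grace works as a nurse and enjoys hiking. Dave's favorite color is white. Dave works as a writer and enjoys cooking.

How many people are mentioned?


People: Pat, Grace, Dave. Count = 3

3


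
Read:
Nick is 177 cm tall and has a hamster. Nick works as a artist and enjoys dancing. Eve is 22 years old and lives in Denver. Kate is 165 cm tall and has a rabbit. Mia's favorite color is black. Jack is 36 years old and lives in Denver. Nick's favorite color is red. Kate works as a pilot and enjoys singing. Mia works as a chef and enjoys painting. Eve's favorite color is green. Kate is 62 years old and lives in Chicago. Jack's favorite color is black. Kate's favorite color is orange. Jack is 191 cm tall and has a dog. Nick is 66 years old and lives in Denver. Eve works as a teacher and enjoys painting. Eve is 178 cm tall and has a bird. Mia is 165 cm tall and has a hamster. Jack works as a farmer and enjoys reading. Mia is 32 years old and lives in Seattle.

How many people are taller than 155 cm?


Taller than 155: 5

5


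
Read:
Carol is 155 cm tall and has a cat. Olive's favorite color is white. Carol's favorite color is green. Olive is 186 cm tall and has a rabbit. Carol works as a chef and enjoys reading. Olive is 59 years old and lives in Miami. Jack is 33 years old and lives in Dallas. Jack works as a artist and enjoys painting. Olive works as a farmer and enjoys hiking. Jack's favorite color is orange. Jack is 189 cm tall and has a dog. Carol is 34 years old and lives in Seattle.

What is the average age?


Sum=126, n=3, avg=42

42


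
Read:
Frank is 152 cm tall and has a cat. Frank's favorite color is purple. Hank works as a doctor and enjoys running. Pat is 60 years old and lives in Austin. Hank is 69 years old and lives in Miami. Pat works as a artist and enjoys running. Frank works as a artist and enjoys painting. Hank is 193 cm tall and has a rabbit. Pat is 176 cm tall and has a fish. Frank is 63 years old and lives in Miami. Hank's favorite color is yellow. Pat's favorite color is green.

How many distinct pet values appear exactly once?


Unique pet values: 3

3


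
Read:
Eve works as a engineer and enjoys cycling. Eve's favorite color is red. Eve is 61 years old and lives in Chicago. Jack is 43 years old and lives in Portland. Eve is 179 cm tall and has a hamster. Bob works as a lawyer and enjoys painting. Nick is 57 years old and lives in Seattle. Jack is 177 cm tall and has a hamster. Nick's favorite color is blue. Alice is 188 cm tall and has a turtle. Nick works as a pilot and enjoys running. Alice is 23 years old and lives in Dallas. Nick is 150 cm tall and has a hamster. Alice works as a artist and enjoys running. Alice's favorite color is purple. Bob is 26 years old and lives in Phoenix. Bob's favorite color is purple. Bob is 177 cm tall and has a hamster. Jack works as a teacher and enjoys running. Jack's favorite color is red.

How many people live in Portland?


Count in Portland: 1

1


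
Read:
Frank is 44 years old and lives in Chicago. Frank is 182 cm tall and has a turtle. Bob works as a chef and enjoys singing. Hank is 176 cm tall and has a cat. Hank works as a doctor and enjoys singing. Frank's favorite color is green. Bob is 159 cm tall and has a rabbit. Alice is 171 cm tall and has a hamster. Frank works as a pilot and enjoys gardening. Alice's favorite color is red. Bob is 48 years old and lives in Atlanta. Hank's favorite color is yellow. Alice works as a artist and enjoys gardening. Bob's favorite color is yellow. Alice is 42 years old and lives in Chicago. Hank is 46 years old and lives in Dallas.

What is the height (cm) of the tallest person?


Tallest: Frank at 182 cm

182


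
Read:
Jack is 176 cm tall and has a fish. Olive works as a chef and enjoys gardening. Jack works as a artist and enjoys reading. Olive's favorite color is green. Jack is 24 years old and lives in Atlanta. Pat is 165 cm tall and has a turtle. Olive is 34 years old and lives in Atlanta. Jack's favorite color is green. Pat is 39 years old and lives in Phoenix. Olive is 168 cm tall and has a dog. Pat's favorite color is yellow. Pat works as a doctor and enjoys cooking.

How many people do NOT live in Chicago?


Not in Chicago: 3

3


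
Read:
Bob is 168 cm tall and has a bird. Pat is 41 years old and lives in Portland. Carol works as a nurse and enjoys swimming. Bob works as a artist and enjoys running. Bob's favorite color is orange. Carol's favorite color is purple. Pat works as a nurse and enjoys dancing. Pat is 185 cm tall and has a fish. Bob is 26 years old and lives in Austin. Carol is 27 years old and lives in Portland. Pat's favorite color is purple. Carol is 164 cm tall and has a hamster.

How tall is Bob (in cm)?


Bob is 168 cm tall

168


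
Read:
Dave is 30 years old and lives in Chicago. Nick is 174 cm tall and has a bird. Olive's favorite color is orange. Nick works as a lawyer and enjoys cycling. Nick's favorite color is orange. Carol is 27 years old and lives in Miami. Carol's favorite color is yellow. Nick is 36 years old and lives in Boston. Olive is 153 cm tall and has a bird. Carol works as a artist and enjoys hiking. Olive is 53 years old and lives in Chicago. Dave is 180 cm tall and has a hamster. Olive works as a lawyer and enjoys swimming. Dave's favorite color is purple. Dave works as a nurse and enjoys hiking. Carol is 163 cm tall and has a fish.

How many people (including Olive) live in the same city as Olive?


Olive lives in Chicago. Count = 2

2


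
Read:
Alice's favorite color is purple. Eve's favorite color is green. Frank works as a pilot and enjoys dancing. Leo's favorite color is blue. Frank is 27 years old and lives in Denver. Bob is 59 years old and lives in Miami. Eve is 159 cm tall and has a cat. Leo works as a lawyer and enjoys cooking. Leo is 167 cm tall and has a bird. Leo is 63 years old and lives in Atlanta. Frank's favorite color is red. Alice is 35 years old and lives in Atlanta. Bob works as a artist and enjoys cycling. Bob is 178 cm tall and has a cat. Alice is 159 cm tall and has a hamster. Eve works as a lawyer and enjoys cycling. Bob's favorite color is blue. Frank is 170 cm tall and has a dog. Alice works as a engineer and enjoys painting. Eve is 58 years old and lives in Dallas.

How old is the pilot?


The pilot is Frank, age 27

27


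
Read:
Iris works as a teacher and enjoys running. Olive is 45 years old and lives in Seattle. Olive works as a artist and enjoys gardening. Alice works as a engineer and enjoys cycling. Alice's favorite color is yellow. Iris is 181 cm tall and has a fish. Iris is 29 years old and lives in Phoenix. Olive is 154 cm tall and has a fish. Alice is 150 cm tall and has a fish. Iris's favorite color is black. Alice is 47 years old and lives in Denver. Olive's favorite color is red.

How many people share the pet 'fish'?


Count: 3

3


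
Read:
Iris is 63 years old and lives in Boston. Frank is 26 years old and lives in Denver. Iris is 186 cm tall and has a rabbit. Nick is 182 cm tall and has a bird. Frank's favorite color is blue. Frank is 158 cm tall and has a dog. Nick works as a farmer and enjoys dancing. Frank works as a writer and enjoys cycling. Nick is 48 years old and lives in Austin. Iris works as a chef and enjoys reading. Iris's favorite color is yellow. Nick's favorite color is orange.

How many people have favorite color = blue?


Count: 1

1


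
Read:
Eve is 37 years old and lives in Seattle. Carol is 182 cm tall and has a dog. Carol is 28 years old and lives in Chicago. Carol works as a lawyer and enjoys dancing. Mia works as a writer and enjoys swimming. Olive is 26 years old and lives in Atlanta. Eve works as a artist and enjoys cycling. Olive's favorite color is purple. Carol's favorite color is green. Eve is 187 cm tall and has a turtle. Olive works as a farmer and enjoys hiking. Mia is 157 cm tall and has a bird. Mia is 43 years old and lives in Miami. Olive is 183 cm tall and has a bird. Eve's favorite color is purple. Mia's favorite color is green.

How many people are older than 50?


Filter: 0

0


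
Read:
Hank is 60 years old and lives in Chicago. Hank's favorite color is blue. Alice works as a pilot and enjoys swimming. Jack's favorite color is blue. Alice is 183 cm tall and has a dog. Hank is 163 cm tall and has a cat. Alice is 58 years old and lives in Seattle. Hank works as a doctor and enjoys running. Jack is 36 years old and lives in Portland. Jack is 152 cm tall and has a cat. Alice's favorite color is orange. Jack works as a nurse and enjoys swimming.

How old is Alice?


Alice is 58 years old

58


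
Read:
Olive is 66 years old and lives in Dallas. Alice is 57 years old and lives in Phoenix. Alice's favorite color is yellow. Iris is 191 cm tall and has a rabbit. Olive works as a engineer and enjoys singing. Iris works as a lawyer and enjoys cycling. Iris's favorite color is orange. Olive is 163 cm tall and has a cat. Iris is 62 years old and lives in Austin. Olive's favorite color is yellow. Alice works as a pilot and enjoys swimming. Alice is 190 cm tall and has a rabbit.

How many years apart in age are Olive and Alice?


66 vs 57, diff = 9

9


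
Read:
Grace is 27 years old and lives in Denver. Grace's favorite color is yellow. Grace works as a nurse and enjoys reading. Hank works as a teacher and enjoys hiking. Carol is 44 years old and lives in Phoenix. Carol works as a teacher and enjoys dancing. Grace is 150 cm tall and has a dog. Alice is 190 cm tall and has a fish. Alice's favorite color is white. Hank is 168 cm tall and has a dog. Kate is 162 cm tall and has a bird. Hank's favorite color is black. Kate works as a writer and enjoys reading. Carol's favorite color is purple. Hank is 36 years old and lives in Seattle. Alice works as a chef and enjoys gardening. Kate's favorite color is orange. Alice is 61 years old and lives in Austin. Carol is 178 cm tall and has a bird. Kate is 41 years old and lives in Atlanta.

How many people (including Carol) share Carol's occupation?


Carol is a teacher. Count = 2

2


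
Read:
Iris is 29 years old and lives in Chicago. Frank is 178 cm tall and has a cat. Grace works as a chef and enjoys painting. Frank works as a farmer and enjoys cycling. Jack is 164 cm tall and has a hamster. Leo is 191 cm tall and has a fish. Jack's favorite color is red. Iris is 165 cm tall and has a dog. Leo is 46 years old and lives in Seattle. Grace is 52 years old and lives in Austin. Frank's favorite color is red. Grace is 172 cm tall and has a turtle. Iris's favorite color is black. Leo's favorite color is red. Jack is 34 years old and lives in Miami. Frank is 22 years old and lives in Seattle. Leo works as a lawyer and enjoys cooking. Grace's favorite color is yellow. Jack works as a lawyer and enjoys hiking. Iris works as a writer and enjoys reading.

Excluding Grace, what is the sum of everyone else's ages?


Sum (excluding Grace): 131

131


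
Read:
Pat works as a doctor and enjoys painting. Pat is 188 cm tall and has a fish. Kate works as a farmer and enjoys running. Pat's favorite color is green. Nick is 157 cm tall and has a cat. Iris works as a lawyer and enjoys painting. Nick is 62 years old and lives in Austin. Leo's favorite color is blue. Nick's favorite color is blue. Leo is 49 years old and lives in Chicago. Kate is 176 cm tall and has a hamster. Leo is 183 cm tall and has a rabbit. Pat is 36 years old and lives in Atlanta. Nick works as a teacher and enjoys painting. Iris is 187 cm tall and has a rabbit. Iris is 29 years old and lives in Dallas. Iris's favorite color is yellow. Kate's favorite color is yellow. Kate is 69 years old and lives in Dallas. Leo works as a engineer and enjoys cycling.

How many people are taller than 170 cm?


Taller than 170: 4

4


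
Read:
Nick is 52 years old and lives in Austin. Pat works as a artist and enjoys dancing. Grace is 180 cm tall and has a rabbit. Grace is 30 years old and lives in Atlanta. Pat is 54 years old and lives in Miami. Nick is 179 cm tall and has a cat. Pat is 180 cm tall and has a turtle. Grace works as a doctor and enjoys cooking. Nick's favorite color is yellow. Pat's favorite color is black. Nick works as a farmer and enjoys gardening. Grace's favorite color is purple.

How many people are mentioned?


People: Nick, Grace, Pat. Count = 3

3


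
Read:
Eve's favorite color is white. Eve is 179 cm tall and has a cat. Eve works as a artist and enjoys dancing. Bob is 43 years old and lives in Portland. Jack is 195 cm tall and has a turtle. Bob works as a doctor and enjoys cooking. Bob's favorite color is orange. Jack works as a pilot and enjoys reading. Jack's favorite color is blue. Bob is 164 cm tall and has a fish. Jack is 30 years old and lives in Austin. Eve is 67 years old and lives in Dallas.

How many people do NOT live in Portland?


Not in Portland: 2

2


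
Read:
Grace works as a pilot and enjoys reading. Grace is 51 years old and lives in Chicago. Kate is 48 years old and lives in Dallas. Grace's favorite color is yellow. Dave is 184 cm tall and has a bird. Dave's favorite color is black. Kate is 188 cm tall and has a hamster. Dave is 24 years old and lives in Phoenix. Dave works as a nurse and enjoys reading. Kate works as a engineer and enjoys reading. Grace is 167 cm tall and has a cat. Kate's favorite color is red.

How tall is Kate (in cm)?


Kate is 188 cm tall

188


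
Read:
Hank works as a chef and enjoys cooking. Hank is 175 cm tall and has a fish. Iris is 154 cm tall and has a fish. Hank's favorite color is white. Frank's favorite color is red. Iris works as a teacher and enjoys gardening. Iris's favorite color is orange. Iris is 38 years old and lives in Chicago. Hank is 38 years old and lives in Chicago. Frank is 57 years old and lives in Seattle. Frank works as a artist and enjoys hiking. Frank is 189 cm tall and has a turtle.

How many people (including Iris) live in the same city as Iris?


Iris lives in Chicago. Count = 2

2


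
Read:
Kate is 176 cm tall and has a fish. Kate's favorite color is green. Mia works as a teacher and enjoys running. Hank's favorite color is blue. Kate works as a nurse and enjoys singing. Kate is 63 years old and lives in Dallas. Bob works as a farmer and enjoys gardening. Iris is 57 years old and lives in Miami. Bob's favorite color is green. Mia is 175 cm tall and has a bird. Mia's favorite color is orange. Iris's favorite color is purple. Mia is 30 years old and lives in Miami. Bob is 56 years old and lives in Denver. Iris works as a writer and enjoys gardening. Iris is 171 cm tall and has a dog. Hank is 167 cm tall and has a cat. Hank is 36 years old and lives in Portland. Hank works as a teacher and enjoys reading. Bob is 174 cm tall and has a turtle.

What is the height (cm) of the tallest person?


Tallest: Kate at 176 cm

176


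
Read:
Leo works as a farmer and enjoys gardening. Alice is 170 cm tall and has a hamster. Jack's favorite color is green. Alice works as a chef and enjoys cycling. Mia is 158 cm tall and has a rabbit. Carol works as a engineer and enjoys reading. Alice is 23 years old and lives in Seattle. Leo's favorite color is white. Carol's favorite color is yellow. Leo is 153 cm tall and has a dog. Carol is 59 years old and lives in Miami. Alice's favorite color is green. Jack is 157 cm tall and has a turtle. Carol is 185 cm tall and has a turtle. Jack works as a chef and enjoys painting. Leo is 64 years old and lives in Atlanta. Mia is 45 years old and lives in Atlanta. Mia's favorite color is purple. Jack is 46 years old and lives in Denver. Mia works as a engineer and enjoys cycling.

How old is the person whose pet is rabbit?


Person with pet=rabbit is Mia, age 45

45


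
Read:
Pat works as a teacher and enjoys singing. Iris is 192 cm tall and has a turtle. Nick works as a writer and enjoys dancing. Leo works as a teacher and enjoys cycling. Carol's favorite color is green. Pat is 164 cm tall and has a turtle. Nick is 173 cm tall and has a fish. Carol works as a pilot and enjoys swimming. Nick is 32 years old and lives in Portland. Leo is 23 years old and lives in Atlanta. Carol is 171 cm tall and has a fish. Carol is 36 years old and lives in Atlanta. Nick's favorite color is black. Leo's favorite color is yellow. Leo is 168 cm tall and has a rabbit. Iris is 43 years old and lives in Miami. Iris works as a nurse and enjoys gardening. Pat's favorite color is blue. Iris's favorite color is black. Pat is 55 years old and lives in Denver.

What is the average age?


Sum=189, n=5, avg=37.8

37.8
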